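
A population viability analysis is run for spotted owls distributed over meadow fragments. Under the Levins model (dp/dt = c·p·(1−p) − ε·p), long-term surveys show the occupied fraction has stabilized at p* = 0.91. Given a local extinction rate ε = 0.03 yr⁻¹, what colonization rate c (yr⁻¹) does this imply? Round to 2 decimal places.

At equilibrium c(1−p*) = ε, so c = ε/(1−p*).
c = 0.03/(1 − 0.91) = 0.03/0.0900 = 0.3333.

0.33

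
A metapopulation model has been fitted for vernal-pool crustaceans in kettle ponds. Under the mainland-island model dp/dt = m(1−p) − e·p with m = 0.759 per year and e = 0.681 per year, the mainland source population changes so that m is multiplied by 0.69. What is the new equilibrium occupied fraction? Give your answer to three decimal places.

0.435

Before: p* = 0.759/(0.759+0.681) = 0.5271.
After: m = 0.52371, e = 0.681; p* = 0.52371/1.2047 = 0.4347.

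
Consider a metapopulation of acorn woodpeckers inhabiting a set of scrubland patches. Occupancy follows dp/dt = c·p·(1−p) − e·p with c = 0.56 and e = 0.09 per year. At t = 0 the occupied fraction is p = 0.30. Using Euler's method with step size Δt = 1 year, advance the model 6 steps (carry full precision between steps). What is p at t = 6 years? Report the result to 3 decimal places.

0.776

Update rule: p ← p + [c·p·(1−p) − e·p]·Δt with Δt = 1.
t = 1: p = 0.30000 + (+0.09060) = 0.39060
t = 2: p = 0.39060 + (+0.09814) = 0.48874
t = 3: p = 0.48874 + (+0.09594) = 0.58469
t = 4: p = 0.58469 + (+0.08336) = 0.66805
t = 5: p = 0.66805 + (+0.06406) = 0.73211
t = 6: p = 0.73211 + (+0.04394) = 0.77605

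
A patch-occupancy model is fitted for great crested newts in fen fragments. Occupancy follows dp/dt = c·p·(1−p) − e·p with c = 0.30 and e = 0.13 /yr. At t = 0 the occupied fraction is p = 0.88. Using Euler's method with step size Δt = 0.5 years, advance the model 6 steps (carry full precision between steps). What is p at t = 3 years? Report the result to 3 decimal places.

0.713

Update rule: p ← p + [c·p·(1−p) − e·p]·Δt with Δt = 0.5.
step 1: Δp = -0.04136, p = 0.83864
step 2: Δp = -0.03421, p = 0.80443
step 3: Δp = -0.02869, p = 0.77574
step 4: Δp = -0.02433, p = 0.75141
step 5: Δp = -0.02082, p = 0.73059
step 6: Δp = -0.01796, p = 0.71262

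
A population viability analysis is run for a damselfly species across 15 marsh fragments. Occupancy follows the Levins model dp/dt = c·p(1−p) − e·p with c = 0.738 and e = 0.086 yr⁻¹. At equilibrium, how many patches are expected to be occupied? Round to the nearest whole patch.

p* = 1 − e/c = 1 − 0.086/0.738 = 0.8835.
Expected occupied patches = N × p* = 15 × 0.8835 = 13.25 ≈ 13.

13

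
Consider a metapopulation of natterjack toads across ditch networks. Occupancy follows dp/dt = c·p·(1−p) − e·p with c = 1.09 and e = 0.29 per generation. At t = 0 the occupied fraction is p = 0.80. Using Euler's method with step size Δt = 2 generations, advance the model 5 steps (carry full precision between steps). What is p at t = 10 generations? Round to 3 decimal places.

Update rule: p ← p + [c·p·(1−p) − e·p]·Δt with Δt = 2.
  1  |  dp/dt·Δt = -0.115200  |  p_1 = 0.684800
  2  |  dp/dt·Δt = +0.073367  |  p_2 = 0.758167
  3  |  dp/dt·Δt = -0.040034  |  p_3 = 0.718133
  4  |  dp/dt·Δt = +0.024754  |  p_4 = 0.742887
  5  |  dp/dt·Δt = -0.014482  |  p_5 = 0.728405

0.728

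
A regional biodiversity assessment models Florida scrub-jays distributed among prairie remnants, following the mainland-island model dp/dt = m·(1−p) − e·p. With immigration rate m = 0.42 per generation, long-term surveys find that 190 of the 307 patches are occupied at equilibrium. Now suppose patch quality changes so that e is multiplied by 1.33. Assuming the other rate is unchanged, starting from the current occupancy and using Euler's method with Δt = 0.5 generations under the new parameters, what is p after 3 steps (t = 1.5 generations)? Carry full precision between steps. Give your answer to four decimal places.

Observed p* = 190/307 = 0.61889.
Balance m(1−p*) = e·p* gives e = m(1−p*)/p* = 0.42×0.38111/0.61889 = 0.25863.
Starting from p₀ = 0.61889; update p ← p + (dp/dt)·Δt with the new parameters.
step 1: Δp = -0.02641, p = 0.59248
step 2: Δp = -0.01632, p = 0.57616
step 3: Δp = -0.01009, p = 0.56607

0.5661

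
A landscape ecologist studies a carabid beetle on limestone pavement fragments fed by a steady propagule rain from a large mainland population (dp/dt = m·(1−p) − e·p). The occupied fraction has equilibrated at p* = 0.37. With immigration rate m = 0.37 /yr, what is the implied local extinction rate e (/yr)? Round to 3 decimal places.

At equilibrium m(1−p*) = e·p*, so e = m(1−p*)/p*.
e = 0.37 × 0.6300 / 0.37 = 0.6300.

0.630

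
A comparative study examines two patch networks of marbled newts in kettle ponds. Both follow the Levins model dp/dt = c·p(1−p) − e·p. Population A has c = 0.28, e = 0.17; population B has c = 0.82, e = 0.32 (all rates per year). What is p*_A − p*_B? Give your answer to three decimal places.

-0.217

A: p*_A = 1 − 0.17/0.28 = 0.3929.
B: p*_B = 1 − 0.32/0.82 = 0.6098.
p*_A − p*_B = 0.3929 − 0.6098 = -0.2169.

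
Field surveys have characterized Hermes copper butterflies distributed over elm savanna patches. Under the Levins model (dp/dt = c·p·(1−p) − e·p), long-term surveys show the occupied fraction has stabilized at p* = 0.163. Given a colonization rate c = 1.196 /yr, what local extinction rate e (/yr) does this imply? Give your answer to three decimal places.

1.001

At equilibrium c(1−p*) = e.
e = 1.196 × (1 − 0.163) = 1.196 × 0.8370 = 1.0011.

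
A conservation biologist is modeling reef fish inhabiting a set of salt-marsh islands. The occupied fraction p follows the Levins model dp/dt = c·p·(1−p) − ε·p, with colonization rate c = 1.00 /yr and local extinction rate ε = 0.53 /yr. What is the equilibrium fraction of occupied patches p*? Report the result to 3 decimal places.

At equilibrium, colonization balances extinction: c·p*·(1−p*) = ε·p*.
So p* = 1 − ε/c = 1 − 0.53/1.00 = 1 − 0.5300 = 0.4700.

0.470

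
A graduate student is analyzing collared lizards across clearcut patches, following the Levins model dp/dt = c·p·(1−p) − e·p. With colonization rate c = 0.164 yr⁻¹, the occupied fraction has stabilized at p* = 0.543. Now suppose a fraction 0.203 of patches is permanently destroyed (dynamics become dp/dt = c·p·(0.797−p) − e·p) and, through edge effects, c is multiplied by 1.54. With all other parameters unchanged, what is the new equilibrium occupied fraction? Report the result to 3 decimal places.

0.500

Balance c(1−p*) = e gives e = 0.164×(1 − 0.54300) = 0.07495.
New p* = 0.797 − e/c = 0.797 − 0.07495/0.25256 = 0.50024.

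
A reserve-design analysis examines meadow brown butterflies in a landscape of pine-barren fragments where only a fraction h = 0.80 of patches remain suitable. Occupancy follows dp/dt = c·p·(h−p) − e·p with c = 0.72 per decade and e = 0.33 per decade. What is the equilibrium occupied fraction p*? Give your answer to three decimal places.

Setting dp/dt = 0 and dividing by p* gives c·(h−p*) = e.
So p* = h − e/c = 0.80 − 0.33/0.72 = 0.80 − 0.4583 = 0.3417.

0.342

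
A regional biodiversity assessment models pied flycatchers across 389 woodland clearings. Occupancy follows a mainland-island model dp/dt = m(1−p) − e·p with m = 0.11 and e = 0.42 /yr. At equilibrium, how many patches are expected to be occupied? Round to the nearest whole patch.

81

p* = m/(m+e) = 0.11/0.5300 = 0.2075.
Expected occupied patches = N × p* = 389 × 0.2075 = 80.74 ≈ 81.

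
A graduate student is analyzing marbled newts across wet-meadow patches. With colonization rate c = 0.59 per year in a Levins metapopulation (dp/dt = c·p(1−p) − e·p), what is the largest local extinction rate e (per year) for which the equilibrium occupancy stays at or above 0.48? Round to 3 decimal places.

1 − e/c ≥ 0.48 ⇒ e ≤ c(1 − 0.48) = 0.59 × 0.5200.
e_max = 0.3068.

0.307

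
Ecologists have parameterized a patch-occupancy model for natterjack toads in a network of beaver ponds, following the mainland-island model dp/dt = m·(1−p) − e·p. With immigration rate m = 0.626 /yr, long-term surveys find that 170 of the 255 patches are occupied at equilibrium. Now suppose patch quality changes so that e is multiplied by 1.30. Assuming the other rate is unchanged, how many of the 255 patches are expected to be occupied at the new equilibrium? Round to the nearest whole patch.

155

Observed p* = 170/255 = 0.66667.
Balance m(1−p*) = e·p* gives e = m(1−p*)/p* = 0.626×0.33333/0.66667 = 0.31300.
New p* = m/(m+e) = 0.62600/(0.62600+0.40690) = 0.60606.
Expected occupied = 255 × 0.60606 = 154.55 ≈ 155.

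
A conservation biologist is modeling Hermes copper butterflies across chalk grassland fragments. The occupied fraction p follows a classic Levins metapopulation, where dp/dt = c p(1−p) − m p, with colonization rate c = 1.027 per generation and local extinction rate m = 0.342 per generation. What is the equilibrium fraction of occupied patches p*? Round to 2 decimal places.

Setting dp/dt = 0 and dividing through by p* gives c·(1−p*) = m.
So p* = 1 − m/c = 1 − 0.342/1.027 = 1 − 0.3330 = 0.6670.

0.67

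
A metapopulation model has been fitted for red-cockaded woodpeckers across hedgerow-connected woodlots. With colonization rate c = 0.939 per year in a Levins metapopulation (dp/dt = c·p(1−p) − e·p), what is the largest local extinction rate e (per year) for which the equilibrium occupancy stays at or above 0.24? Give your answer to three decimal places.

1 − e/c ≥ 0.24 ⇒ e ≤ c(1 − 0.24) = 0.939 × 0.7600.
e_max = 0.7136.

0.714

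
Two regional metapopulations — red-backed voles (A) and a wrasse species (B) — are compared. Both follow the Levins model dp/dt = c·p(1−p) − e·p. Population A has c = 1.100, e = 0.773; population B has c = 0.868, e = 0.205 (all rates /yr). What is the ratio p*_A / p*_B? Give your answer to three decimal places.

0.389

A: p*_A = 1 − 0.773/1.100 = 0.2973.
B: p*_B = 1 − 0.205/0.868 = 0.7638.
p*_A / p*_B = 0.2973/0.7638 = 0.3892.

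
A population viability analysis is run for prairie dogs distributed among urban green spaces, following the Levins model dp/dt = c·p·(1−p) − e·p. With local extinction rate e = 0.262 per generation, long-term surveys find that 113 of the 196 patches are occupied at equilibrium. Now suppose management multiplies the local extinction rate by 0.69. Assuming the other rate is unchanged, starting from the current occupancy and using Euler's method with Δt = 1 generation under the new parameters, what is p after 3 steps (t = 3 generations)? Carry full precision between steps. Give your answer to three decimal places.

Observed p* = 113/196 = 0.57653.
Balance c(1−p*) = e gives c = e/(1 − 0.57653) = 0.262/0.42347 = 0.61870.
Starting from p₀ = 0.57653; update p ← p + (dp/dt)·Δt with the new parameters.
p: 0.57653 → 0.62336  (Δp = +0.04683)
p: 0.62336 → 0.65593  (Δp = +0.03257)
p: 0.65593 → 0.67698  (Δp = +0.02105)

0.677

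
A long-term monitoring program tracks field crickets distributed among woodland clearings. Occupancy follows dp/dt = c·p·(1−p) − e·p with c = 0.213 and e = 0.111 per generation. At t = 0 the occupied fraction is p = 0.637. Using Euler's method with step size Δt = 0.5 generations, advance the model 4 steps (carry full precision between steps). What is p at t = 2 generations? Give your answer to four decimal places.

0.5991

Update rule: p ← p + [c·p·(1−p) − e·p]·Δt with Δt = 0.5.
step 1: Δp = -0.01073, p = 0.62627
step 2: Δp = -0.00983, p = 0.61644
step 3: Δp = -0.00903, p = 0.60741
step 4: Δp = -0.00831, p = 0.59909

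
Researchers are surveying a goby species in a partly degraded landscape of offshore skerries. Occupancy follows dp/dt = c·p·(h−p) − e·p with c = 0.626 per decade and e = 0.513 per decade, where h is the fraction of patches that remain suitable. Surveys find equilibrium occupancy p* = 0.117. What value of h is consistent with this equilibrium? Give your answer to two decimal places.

0.94

At equilibrium c(h−p*) = e, so h = p* + e/c.
h = 0.117 + 0.513/0.626 = 0.117 + 0.8195 = 0.9365.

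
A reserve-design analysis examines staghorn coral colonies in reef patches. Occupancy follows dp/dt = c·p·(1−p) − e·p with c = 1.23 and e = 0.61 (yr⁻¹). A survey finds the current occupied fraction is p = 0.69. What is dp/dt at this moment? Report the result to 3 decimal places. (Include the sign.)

Colonization term: c·p·(1−p) = 1.23×0.69×0.3100 = 0.26310.
Extinction term: e·p = 0.42090.
dp/dt = 0.26310 − 0.42090 = -0.15780.

-0.158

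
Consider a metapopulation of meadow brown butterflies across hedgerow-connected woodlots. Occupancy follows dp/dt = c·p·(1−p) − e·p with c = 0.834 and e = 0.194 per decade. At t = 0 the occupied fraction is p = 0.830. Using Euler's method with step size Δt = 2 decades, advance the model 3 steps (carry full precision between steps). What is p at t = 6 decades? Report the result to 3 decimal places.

0.766

Update rule: p ← p + [c·p·(1−p) − e·p]·Δt with Δt = 2.
step 1: Δp = -0.08669, p = 0.74331
step 2: Δp = +0.02984, p = 0.77316
step 3: Δp = -0.00745, p = 0.76571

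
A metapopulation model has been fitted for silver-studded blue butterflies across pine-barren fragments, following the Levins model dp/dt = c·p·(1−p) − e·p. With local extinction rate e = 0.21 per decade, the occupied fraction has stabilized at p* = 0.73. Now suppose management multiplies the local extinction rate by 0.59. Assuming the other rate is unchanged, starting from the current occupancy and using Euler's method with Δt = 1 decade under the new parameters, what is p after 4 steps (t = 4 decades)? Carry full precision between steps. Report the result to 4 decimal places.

0.8384

Balance c(1−p*) = e gives c = e/(1 − 0.73000) = 0.21/0.27000 = 0.77778.
Starting from p₀ = 0.73000; update p ← p + (dp/dt)·Δt with the new parameters.
p: 0.73000 → 0.79285  (Δp = +0.06285)
p: 0.79285 → 0.82236  (Δp = +0.02951)
p: 0.82236 → 0.83409  (Δp = +0.01173)
p: 0.83409 → 0.83838  (Δp = +0.00429)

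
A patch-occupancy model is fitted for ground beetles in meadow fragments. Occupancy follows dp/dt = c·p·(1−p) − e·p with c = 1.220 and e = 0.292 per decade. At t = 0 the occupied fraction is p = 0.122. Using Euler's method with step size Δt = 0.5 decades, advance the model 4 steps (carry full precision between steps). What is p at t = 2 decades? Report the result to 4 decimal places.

Update rule: p ← p + [c·p·(1−p) − e·p]·Δt with Δt = 0.5.
step 1: Δp = +0.04753, p = 0.16953
step 2: Δp = +0.06113, p = 0.23066
step 3: Δp = +0.07457, p = 0.30523
step 4: Δp = +0.08480, p = 0.39003

0.3900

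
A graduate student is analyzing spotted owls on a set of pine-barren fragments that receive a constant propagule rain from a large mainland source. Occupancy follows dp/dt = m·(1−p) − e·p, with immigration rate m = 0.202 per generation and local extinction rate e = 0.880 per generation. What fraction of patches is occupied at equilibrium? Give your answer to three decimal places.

Setting dp/dt = 0: m − m·p* = e·p*, so m = (m+e)·p*.
p* = m/(m+e) = 0.202/(0.202+0.880) = 0.202/1.0820 = 0.1867.

0.187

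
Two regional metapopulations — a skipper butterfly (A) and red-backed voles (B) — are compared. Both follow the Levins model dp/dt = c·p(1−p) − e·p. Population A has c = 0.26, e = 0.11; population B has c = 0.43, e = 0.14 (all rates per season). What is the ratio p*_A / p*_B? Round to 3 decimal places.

0.855

A: p*_A = 1 − 0.11/0.26 = 0.5769.
B: p*_B = 1 − 0.14/0.43 = 0.6744.
p*_A / p*_B = 0.5769/0.6744 = 0.8554.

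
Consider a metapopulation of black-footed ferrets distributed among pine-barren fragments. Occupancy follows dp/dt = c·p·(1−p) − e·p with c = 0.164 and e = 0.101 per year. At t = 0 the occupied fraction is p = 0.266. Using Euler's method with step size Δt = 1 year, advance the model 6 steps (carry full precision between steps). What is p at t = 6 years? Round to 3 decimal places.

0.295

Update rule: p ← p + [c·p·(1−p) − e·p]·Δt with Δt = 1.
p: 0.26600 → 0.27115  (Δp = +0.00515)
p: 0.27115 → 0.27618  (Δp = +0.00502)
p: 0.27618 → 0.28107  (Δp = +0.00489)
p: 0.28107 → 0.28582  (Δp = +0.00475)
p: 0.28582 → 0.29043  (Δp = +0.00461)
p: 0.29043 → 0.29489  (Δp = +0.00446)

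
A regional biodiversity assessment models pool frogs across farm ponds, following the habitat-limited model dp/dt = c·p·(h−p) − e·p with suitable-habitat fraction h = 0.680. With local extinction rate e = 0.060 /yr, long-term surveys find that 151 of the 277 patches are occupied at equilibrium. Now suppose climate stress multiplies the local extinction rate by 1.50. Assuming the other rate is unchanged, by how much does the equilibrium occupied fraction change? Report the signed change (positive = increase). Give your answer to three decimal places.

-0.067

Observed p* = 151/277 = 0.54513.
Balance c(h−p*) = e gives c = e/(0.68 − 0.54513) = 0.060/0.13487 = 0.44487.
New p* = 0.68 − e/c = 0.68 − 0.09000/0.44487 = 0.47769.
Δp* = 0.47769 − 0.54513 = -0.06744.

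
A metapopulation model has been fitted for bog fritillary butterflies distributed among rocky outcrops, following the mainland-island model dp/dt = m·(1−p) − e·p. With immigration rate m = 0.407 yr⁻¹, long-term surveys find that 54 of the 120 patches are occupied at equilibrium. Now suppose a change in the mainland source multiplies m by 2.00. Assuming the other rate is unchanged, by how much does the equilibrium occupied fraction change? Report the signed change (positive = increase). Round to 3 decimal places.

0.171

Observed p* = 54/120 = 0.45000.
Balance m(1−p*) = e·p* gives e = m(1−p*)/p* = 0.407×0.55000/0.45000 = 0.49744.
New p* = m/(m+e) = 0.81400/(0.81400+0.49744) = 0.62069.
Δp* = 0.62069 − 0.45000 = +0.17069.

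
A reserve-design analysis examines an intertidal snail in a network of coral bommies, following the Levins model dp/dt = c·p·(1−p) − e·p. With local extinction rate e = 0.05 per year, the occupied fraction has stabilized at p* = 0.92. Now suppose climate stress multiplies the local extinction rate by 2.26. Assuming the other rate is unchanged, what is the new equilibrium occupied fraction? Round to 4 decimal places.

Balance c(1−p*) = e gives c = e/(1 − 0.92000) = 0.05/0.08000 = 0.62500.
New p* = 1 − e/c = 1 − 0.11300/0.62500 = 0.81920.

0.8192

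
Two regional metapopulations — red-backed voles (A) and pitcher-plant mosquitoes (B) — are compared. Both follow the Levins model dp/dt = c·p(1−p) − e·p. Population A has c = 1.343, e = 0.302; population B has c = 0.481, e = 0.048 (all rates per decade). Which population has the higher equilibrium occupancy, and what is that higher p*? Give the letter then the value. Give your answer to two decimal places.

A: p*_A = 1 − 0.302/1.343 = 0.7751.
B: p*_B = 1 − 0.048/0.481 = 0.9002.
B is higher at 0.9002.

B, 0.90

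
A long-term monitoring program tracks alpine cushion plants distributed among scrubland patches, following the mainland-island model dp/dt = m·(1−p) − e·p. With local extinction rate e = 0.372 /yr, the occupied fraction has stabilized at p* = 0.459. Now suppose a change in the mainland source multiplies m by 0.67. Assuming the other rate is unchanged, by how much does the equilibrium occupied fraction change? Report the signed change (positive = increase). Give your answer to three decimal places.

Balance m(1−p*) = e·p* gives m = e·p*/(1−p*) = 0.372×0.45900/0.54100 = 0.31562.
New p* = m/(m+e) = 0.21147/(0.21147+0.37200) = 0.36244.
Δp* = 0.36244 − 0.45900 = -0.09656.

-0.097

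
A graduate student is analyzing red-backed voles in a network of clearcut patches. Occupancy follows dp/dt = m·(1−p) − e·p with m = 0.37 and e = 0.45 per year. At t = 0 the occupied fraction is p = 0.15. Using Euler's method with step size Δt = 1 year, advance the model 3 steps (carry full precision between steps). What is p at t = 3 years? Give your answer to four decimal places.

Update rule: p ← p + [m·(1−p) − e·p]·Δt with Δt = 1.
t = 1: p = 0.15000 + (+0.24700) = 0.39700
t = 2: p = 0.39700 + (+0.04446) = 0.44146
t = 3: p = 0.44146 + (+0.00800) = 0.44946

0.4495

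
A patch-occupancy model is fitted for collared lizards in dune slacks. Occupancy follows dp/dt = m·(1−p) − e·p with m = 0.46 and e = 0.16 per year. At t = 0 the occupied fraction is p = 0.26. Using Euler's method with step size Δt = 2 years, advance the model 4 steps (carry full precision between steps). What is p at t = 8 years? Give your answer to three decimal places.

0.740

Update rule: p ← p + [m·(1−p) − e·p]·Δt with Δt = 2.
p: 0.26000 → 0.85760  (Δp = +0.59760)
p: 0.85760 → 0.71418  (Δp = -0.14342)
p: 0.71418 → 0.74860  (Δp = +0.03442)
p: 0.74860 → 0.74034  (Δp = -0.00826)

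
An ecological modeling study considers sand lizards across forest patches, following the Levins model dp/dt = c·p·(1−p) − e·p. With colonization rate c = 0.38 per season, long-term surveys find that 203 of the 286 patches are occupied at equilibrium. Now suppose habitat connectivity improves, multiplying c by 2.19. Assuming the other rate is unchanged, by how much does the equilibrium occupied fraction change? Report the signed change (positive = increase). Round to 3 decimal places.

Observed p* = 203/286 = 0.70979.
Balance c(1−p*) = e gives e = 0.38×(1 − 0.70979) = 0.11028.
New p* = 1 − e/c = 1 − 0.11028/0.83220 = 0.86748.
Δp* = 0.86748 − 0.70979 = +0.15769.

0.158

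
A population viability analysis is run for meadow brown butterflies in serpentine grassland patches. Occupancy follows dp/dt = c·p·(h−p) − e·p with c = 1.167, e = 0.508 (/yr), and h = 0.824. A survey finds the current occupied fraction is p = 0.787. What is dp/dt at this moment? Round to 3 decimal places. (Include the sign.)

Colonization term: c·p·(h−p) = 1.167×0.787×0.0370 = 0.03398.
Extinction term: e·p = 0.39980.
dp/dt = 0.03398 − 0.39980 = -0.36581.

-0.366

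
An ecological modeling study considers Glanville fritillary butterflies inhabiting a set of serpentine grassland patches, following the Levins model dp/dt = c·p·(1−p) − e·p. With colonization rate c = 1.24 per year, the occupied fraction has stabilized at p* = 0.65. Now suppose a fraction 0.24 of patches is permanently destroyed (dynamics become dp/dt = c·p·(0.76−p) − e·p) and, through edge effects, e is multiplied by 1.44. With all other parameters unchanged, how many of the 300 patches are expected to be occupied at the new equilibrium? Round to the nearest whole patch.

77

Balance c(1−p*) = e gives e = 1.24×(1 − 0.65000) = 0.43400.
New p* = 0.76 − e/c = 0.76 − 0.62496/1.24000 = 0.25600.
Expected occupied = 300 × 0.25600 = 76.80 ≈ 77.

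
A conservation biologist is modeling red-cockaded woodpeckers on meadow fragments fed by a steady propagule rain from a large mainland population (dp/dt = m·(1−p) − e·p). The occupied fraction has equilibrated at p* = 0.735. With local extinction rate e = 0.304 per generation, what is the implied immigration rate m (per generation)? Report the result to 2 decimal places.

0.84

At equilibrium m(1−p*) = e·p*, so m = e·p*/(1−p*).
m = 0.304 × 0.735 / 0.2650 = 0.2234/0.2650 = 0.8432.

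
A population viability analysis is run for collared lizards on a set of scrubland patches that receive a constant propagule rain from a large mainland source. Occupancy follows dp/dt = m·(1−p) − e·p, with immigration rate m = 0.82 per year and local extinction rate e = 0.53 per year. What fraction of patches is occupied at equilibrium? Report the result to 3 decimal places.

Setting dp/dt = 0: m − m·p* = e·p*, so m = (m+e)·p*.
p* = m/(m+e) = 0.82/(0.82+0.53) = 0.82/1.3500 = 0.6074.

0.607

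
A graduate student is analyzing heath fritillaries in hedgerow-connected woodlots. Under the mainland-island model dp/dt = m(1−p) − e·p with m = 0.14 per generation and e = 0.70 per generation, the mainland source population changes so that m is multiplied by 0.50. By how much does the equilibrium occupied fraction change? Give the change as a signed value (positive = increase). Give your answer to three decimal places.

-0.076

Before: p* = 0.14/(0.14+0.70) = 0.1667.
After: m = 0.07, e = 0.7; p* = 0.07/0.7700 = 0.0909.
Δp* = 0.0909 − 0.1667 = -0.0758.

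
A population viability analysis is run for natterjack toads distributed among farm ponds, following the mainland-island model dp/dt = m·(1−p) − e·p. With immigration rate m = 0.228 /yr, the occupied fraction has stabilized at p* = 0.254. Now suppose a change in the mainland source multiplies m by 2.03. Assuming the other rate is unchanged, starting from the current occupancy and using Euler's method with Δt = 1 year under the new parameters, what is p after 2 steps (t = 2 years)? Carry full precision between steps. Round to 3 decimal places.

Balance m(1−p*) = e·p* gives e = m(1−p*)/p* = 0.228×0.74600/0.25400 = 0.66964.
Starting from p₀ = 0.25400; update p ← p + (dp/dt)·Δt with the new parameters.
t = 1: p = 0.25400 + (+0.17519) = 0.42919
t = 2: p = 0.42919 + (-0.02321) = 0.40598

0.406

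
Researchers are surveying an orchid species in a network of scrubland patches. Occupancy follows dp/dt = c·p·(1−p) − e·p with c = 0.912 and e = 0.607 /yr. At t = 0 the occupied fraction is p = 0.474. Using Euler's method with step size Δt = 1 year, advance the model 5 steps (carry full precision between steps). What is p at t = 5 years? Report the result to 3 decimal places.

Update rule: p ← p + [c·p·(1−p) − e·p]·Δt with Δt = 1.
t = 1: p = 0.47400 + (-0.06033) = 0.41367
t = 2: p = 0.41367 + (-0.02989) = 0.38377
t = 3: p = 0.38377 + (-0.01727) = 0.36650
t = 4: p = 0.36650 + (-0.01072) = 0.35578
t = 5: p = 0.35578 + (-0.00693) = 0.34885

0.349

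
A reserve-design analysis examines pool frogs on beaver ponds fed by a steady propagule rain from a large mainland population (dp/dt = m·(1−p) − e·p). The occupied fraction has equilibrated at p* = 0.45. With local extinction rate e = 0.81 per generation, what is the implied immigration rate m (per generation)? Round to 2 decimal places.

0.66

At equilibrium m(1−p*) = e·p*, so m = e·p*/(1−p*).
m = 0.81 × 0.45 / 0.5500 = 0.3645/0.5500 = 0.6627.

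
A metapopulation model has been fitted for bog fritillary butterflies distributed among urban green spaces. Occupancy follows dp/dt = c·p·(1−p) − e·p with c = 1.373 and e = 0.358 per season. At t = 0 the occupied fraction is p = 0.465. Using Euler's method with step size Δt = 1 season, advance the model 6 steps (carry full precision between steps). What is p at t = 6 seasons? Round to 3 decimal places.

0.739

Update rule: p ← p + [c·p·(1−p) − e·p]·Δt with Δt = 1.
t = 1: p = 0.46500 + (+0.17510) = 0.64010
t = 2: p = 0.64010 + (+0.08715) = 0.72724
t = 3: p = 0.72724 + (+0.01199) = 0.73924
t = 4: p = 0.73924 + (+0.00002) = 0.73926
t = 5: p = 0.73926 + (-0.00000) = 0.73926
t = 6: p = 0.73926 + (+0.00000) = 0.73926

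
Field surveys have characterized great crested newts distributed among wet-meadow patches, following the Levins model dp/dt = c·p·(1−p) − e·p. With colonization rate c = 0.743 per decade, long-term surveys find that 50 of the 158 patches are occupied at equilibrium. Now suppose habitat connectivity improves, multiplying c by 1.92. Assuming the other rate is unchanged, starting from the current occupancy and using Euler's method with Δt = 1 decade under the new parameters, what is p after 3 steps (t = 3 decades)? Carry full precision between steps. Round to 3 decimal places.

Observed p* = 50/158 = 0.31646.
Balance c(1−p*) = e gives e = 0.743×(1 − 0.31646) = 0.50787.
Starting from p₀ = 0.31646; update p ← p + (dp/dt)·Δt with the new parameters.
step 1: Δp = +0.14786, p = 0.46432
step 2: Δp = +0.11901, p = 0.58333
step 3: Δp = +0.05048, p = 0.63381

0.634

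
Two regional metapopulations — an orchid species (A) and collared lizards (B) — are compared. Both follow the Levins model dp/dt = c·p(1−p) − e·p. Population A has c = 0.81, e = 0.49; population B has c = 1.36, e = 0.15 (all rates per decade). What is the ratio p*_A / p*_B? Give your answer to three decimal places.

A: p*_A = 1 − 0.49/0.81 = 0.3951.
B: p*_B = 1 − 0.15/1.36 = 0.8897.
p*_A / p*_B = 0.3951/0.8897 = 0.4440.

0.444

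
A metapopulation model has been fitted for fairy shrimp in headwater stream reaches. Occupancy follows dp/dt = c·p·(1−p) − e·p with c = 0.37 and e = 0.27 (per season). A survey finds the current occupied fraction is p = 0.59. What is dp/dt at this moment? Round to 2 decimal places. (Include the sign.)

Colonization term: c·p·(1−p) = 0.37×0.59×0.4100 = 0.08950.
Extinction term: e·p = 0.15930.
dp/dt = 0.08950 − 0.15930 = -0.06980.

-0.07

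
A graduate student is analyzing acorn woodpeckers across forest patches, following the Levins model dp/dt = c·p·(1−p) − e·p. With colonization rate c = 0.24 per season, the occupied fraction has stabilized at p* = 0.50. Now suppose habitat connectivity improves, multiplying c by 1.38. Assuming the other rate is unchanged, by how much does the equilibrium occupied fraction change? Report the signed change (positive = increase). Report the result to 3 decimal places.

Balance c(1−p*) = e gives e = 0.24×(1 − 0.50000) = 0.12000.
New p* = 1 − e/c = 1 − 0.12000/0.33120 = 0.63768.
Δp* = 0.63768 − 0.50000 = +0.13768.

0.138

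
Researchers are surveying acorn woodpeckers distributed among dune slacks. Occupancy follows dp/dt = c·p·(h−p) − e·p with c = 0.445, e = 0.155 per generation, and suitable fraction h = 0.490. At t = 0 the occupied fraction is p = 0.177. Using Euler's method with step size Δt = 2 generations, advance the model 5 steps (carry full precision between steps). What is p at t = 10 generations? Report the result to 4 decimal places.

Update rule: p ← p + [c·p·(h−p) − e·p]·Δt with Δt = 2.
t = 2: p = 0.17700 + (-0.00556) = 0.17144
t = 4: p = 0.17144 + (-0.00454) = 0.16690
t = 6: p = 0.16690 + (-0.00374) = 0.16315
t = 8: p = 0.16315 + (-0.00312) = 0.16004
t = 10: p = 0.16004 + (-0.00261) = 0.15742

0.1574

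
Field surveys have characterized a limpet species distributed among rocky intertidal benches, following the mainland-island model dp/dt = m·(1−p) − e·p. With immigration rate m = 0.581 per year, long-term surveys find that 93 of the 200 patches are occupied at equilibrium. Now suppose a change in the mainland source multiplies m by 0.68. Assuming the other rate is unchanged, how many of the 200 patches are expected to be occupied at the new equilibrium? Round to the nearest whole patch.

74

Observed p* = 93/200 = 0.46500.
Balance m(1−p*) = e·p* gives e = m(1−p*)/p* = 0.581×0.53500/0.46500 = 0.66846.
New p* = m/(m+e) = 0.39508/(0.39508+0.66846) = 0.37148.
Expected occupied = 200 × 0.37148 = 74.30 ≈ 74.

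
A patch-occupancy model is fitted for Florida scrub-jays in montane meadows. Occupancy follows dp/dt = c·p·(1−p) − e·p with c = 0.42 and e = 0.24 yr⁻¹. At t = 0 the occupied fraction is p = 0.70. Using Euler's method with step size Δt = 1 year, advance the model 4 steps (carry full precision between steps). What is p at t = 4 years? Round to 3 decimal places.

0.512

Update rule: p ← p + [c·p·(1−p) − e·p]·Δt with Δt = 1.
step 1: Δp = -0.07980, p = 0.62020
step 2: Δp = -0.04992, p = 0.57028
step 3: Δp = -0.03394, p = 0.53634
step 4: Δp = -0.02428, p = 0.51206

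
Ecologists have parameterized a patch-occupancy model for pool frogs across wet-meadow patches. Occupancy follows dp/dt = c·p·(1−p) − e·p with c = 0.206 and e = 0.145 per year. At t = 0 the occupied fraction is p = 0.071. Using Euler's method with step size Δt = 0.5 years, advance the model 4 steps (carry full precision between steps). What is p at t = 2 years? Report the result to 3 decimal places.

Update rule: p ← p + [c·p·(1−p) − e·p]·Δt with Δt = 0.5.
step 1: Δp = +0.00165, p = 0.07265
step 2: Δp = +0.00167, p = 0.07432
step 3: Δp = +0.00170, p = 0.07602
step 4: Δp = +0.00172, p = 0.07774

0.078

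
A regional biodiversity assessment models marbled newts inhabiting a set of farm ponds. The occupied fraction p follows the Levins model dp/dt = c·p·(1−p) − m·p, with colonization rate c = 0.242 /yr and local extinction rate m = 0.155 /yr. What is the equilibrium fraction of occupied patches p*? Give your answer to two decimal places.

0.36

At equilibrium, colonization balances extinction: c·p*·(1−p*) = m·p*.
So p* = 1 − m/c = 1 − 0.155/0.242 = 1 − 0.6405 = 0.3595.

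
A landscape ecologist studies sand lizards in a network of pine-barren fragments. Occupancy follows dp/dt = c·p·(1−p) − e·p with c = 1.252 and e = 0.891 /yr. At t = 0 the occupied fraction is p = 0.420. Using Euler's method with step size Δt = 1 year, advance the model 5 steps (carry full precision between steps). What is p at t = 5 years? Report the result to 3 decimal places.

0.296

Update rule: p ← p + [c·p·(1−p) − e·p]·Δt with Δt = 1.
p: 0.42000 → 0.35077  (Δp = -0.06923)
p: 0.35077 → 0.32335  (Δp = -0.02742)
p: 0.32335 → 0.30918  (Δp = -0.01417)
p: 0.30918 → 0.30111  (Δp = -0.00807)
p: 0.30111 → 0.29630  (Δp = -0.00481)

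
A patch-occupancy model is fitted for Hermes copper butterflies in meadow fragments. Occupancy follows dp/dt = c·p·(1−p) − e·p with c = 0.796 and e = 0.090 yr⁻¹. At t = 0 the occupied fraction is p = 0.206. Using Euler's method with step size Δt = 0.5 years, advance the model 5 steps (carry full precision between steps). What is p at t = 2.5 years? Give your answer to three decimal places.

0.555

Update rule: p ← p + [c·p·(1−p) − e·p]·Δt with Δt = 0.5.
t = 0.5: p = 0.20600 + (+0.05583) = 0.26183
t = 1: p = 0.26183 + (+0.06514) = 0.32697
t = 1.5: p = 0.32697 + (+0.07287) = 0.39984
t = 2: p = 0.39984 + (+0.07751) = 0.47735
t = 2.5: p = 0.47735 + (+0.07781) = 0.55517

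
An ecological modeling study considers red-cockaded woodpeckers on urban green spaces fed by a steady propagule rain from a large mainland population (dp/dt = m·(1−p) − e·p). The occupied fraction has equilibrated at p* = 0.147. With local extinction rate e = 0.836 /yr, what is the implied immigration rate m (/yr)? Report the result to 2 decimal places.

At equilibrium m(1−p*) = e·p*, so m = e·p*/(1−p*).
m = 0.836 × 0.147 / 0.8530 = 0.1229/0.8530 = 0.1441.

0.14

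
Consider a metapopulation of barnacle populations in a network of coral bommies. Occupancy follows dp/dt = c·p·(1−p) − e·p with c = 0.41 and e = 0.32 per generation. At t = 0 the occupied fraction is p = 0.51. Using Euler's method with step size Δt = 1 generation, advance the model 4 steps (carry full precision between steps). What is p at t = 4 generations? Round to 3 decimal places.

Update rule: p ← p + [c·p·(1−p) − e·p]·Δt with Δt = 1.
step 1: Δp = -0.06074, p = 0.44926
step 2: Δp = -0.04232, p = 0.40694
step 3: Δp = -0.03127, p = 0.37567
step 4: Δp = -0.02405, p = 0.35162

0.352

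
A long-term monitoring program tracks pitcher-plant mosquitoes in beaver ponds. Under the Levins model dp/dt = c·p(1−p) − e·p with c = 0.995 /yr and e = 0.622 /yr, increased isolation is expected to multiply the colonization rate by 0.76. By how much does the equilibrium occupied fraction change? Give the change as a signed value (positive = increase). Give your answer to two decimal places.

Before: p* = 1 − 0.622/0.995 = 0.3749.
After the change, c = 0.7562, e = 0.622, so p* = 1 − 0.622/0.7562 = 0.1775.
Δp* = 0.1775 − 0.3749 = -0.1974.

-0.20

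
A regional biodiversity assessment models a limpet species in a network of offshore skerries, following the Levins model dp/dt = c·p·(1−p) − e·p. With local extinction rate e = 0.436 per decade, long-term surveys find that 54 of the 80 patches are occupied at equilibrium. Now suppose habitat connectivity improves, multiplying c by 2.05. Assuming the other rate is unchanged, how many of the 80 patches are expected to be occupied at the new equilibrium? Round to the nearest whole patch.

Observed p* = 54/80 = 0.67500.
Balance c(1−p*) = e gives c = e/(1 − 0.67500) = 0.436/0.32500 = 1.34154.
New p* = 1 − e/c = 1 − 0.43600/2.75016 = 0.84146.
Expected occupied = 80 × 0.84146 = 67.32 ≈ 67.

67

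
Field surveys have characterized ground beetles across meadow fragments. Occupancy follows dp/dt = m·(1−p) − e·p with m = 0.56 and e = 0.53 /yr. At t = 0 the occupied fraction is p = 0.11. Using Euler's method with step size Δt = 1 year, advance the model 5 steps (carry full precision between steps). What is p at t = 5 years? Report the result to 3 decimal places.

Update rule: p ← p + [m·(1−p) − e·p]·Δt with Δt = 1.
t = 1: p = 0.11000 + (+0.44010) = 0.55010
t = 2: p = 0.55010 + (-0.03961) = 0.51049
t = 3: p = 0.51049 + (+0.00356) = 0.51406
t = 4: p = 0.51406 + (-0.00032) = 0.51373
t = 5: p = 0.51373 + (+0.00003) = 0.51376

0.514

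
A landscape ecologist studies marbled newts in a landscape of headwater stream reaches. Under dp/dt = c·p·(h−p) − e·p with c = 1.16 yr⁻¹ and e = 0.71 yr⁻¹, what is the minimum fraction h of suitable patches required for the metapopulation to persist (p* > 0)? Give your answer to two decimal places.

0.61

p* = h − e/c is positive only when h > e/c.
h_min = e/c = 0.71/1.16 = 0.6121.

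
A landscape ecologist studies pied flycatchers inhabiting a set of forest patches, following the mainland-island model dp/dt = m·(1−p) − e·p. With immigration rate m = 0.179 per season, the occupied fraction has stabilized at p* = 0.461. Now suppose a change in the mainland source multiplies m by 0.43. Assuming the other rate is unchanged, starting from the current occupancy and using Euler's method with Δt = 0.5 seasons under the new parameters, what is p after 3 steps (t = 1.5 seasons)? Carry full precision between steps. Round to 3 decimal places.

0.390

Balance m(1−p*) = e·p* gives e = m(1−p*)/p* = 0.179×0.53900/0.46100 = 0.20929.
Starting from p₀ = 0.46100; update p ← p + (dp/dt)·Δt with the new parameters.
p: 0.46100 → 0.43350  (Δp = -0.02750)
p: 0.43350 → 0.40994  (Δp = -0.02356)
p: 0.40994 → 0.38975  (Δp = -0.02019)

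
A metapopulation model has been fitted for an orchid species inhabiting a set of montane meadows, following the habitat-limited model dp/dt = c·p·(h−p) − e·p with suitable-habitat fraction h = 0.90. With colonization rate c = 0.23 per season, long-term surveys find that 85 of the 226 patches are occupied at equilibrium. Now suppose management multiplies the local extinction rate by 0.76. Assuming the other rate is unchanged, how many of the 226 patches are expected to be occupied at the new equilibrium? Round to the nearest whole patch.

113

Observed p* = 85/226 = 0.37611.
Balance c(h−p*) = e gives e = 0.23×(0.9 − 0.37611) = 0.12049.
New p* = 0.9 − e/c = 0.9 − 0.09157/0.23000 = 0.50187.
Expected occupied = 226 × 0.50187 = 113.42 ≈ 113.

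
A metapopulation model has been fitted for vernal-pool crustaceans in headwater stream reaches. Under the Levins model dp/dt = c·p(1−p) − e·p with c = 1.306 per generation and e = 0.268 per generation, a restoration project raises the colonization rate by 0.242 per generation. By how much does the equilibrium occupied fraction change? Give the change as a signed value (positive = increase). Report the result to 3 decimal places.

0.032

Before: p* = 1 − 0.268/1.306 = 0.7948.
After the change, c = 1.548, e = 0.268, so p* = 1 − 0.268/1.548 = 0.8269.
Δp* = 0.8269 − 0.7948 = +0.0321.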